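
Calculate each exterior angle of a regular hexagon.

Each exterior angle of a regular n-gon is 360 / n.
For n = 6: 360 / 6 = 60 degrees.

60 degrees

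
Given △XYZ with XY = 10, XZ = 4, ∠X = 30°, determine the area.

Area = (1/2) * XY * XZ * sin(X)
Area = (1/2) * 10 * 4 * sin(30°)
Area = (1/2) * 10 * 4 * 1/2
Area = 10

10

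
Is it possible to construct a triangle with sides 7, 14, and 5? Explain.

Check the triangle inequality: 7 + 5 = 12 ≤ 14.
Since the sum of two sides does not exceed the third, no triangle can be formed.

No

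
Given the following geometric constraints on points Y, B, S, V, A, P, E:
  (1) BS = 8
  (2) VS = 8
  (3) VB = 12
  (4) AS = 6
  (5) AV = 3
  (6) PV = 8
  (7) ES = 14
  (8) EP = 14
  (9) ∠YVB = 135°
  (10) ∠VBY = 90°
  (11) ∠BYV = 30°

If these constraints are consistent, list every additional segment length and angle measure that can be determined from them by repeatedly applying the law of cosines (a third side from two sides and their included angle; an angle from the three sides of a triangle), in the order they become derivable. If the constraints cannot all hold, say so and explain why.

These constraints are not satisfiable: (9), (10) and (11) are the three interior angles of triangle YVB, which must sum to 180°, but 135° + 90° + 30° = 255°. No planar figure meets all of them, so nothing further can be derived.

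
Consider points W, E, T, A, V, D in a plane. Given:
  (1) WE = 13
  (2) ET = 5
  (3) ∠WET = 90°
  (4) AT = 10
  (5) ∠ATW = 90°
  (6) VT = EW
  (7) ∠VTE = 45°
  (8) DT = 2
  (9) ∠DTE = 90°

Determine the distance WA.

Step 1: By the law of cosines on triangle WET: WT² = 13² + 5² − 2·13·5·cos(90°) = 194, so WT = √194.
Step 2: By the law of cosines on triangle WTA: WA² = √194² + 10² − 2·√194·10·cos(90°) = 294, so WA = 7·√6.

Therefore, the length of WA = 7·√6.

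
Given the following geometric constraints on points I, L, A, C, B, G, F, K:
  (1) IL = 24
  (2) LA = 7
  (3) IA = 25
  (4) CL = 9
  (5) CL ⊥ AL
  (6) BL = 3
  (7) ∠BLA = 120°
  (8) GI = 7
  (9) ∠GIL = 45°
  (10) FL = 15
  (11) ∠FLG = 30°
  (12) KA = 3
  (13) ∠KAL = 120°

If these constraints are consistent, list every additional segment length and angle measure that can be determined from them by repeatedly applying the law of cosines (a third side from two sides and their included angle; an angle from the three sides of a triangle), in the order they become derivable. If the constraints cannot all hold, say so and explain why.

The constraints are consistent. Derivable facts, in order:
After 1 step:
- AB = √79
- AC = √130
- LG ≈ 19.68
- LK = √79
- ∠AIL = 16.26°
- ∠ALI = 90°
- ∠IAL = 73.74°
After 2 steps:
- GF ≈ 10.05
- ∠ABL = 43°
- ∠ACL = 37.87°
- ∠AKL = 43°
- ∠ALK = 17°
- ∠BAL = 17°
- ∠CAL = 52.13°
- ∠GLI = 14.56°
- ∠IGL = 120.44°
After 3 steps:
- ∠FGL = 48.26°
- ∠GFL = 101.74°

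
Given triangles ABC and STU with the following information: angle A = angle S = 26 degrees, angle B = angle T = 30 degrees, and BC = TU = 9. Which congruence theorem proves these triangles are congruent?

The given information matches AAS: Two pairs of corresponding angles and a non-included side are equal (Angle-Angle-Side).

AAS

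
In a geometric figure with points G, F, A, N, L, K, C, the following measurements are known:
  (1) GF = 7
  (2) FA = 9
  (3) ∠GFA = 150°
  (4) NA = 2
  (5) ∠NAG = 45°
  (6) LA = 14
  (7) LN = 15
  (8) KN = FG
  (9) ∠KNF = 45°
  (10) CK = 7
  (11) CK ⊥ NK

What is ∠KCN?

From the given relations: KN = FG = 7.
Step 1: By the law of cosines on triangle CKN: CN² = 7² + 7² − 2·7·7·cos(90°) = 98, so CN = 7·√2.
Step 2: By the inverse law of cosines on triangle KCN: cos(∠KCN) = (7² + (7·√2)² − 7²) / (2·7·7·√2) = 98/138.59 = 0.7071, so ∠KCN = 45°.

Therefore, the measure of angle ∠KCN = 45°.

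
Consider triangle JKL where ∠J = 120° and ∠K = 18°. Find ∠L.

The interior angles sum to 180°: angle L = 180 - 120 - 18 = 42°.
The triangle is obtuse (angles 120°, 18°, 42°).

42 degrees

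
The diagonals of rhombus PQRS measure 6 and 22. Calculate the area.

Area = (6 * 22) / 2 = 132 / 2 = 66

66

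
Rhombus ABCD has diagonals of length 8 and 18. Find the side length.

In a rhombus, the diagonals bisect each other perpendicularly, creating four congruent right triangles.
Each triangle has legs 4 (half of 8) and 9 (half of 18).
The hypotenuse of each right triangle is a side of the rhombus:
side = sqrt(4^2 + 9^2) = sqrt(97)

sqrt(97)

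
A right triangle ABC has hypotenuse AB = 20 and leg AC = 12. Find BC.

BC = sqrt(20^2 - 12^2) = sqrt(256) = 16

16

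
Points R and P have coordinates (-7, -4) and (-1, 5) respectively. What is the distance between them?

The horizontal distance is |-1 - -7| = 6 and the vertical distance is |5 - -4| = 9.
By the Pythagorean theorem, d = sqrt(6^2 + 9^2) = sqrt(117) = 3*sqrt(13).

3*sqrt(13)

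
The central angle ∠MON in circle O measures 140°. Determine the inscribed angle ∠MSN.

An inscribed angle intercepts an arc from a point on the circle, while the central angle intercepts the same arc from the center.
The inscribed angle is always half the central angle: 140° / 2 = 70°.

70°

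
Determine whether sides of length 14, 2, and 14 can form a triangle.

Sort the sides: 2, 14, 14.
It suffices to check that the sum of the two smallest exceeds the largest:
2 + 14 = 16 > 14. ✓
Yes, a valid triangle can be formed.

Yes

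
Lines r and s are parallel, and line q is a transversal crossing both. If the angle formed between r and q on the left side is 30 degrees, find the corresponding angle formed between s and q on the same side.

Corresponding angles formed by parallel lines and a transversal are equal.
The given angle is 30 degrees.
The corresponding angle = 30 degrees.

30 degrees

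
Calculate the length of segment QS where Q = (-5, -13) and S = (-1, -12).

d = sqrt((-1 - -5)^2 + (-12 - -13)^2)
d = sqrt(4^2 + 1^2)
d = sqrt(16 + 1)
d = sqrt(17)

sqrt(17)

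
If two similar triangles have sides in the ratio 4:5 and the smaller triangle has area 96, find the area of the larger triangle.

The ratio of areas of similar triangles = (side ratio)^2.
Side ratio = 4:5, so area ratio = 16:25.
Area of the larger triangle / Area of the smaller triangle = 25/16
Area of the larger triangle = 96 * 25/16 = 150

150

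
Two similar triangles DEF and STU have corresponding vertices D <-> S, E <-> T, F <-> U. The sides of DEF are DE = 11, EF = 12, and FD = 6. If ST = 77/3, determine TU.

Since the triangles are similar, the ratio of corresponding sides is constant.
Scale factor k = ST / DE = 77/3 / 11 = 7/3
TU = k * EF = 7/3 * 12 = 28

28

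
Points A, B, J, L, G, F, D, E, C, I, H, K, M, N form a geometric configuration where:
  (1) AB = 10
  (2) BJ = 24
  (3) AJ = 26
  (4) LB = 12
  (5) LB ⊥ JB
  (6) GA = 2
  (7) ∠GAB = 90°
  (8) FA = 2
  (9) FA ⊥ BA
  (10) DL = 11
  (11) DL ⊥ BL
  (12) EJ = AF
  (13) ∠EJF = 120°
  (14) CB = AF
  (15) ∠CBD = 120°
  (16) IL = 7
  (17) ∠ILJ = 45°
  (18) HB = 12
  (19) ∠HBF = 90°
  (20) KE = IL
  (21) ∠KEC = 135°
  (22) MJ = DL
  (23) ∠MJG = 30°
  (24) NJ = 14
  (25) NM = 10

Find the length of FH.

Step 1: By the law of cosines on triangle BAF: BF² = 10² + 2² − 2·10·2·cos(90°) = 104, so BF = 2·√26.
Step 2: By the law of cosines on triangle FBH: FH² = (2·√26)² + 12² − 2·2·√26·12·cos(90°) = 248, so FH = 2·√62.

Therefore, the length of FH = 2·√62.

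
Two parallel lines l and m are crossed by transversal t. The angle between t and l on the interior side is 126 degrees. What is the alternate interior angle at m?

Alternate interior angles formed by parallel lines and a transversal are equal.
The given angle is 126 degrees.
The alternate interior angle = 126 degrees.

126 degrees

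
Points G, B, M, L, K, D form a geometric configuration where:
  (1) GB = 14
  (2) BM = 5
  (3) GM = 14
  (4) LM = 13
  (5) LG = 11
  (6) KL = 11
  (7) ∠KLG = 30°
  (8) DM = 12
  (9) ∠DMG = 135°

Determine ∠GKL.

Step 1: By the law of cosines on triangle KLG: KG² = 11² + 11² − 2·11·11·cos(30°) = 32.42, so KG ≈ 5.69.
Step 2: By the inverse law of cosines on triangle GKL: cos(∠GKL) = (5.69² + 11² − 11²) / (2·5.69·11) = 32.42/125.27 = 0.2588, so ∠GKL = 75°.

Therefore, the measure of angle ∠GKL = 75°.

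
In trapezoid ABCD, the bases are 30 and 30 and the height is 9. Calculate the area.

Area of a trapezoid = (base1 + base2) * height / 2
Area = (30 + 30) * 9 / 2
Area = 60 * 9 / 2
Area = 540 / 2
Area = 270

270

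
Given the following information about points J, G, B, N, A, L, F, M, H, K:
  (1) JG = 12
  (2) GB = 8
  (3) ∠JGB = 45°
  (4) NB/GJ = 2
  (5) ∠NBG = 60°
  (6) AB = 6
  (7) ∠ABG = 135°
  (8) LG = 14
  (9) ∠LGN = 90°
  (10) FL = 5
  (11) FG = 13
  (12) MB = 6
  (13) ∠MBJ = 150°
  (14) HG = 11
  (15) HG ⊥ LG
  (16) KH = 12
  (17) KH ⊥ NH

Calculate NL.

From the given relations: NB = 2·GJ = 2·12 = 24.
Step 1: By the law of cosines on triangle GBN: GN² = 8² + 24² − 2·8·24·cos(60°) = 448, so GN = 8·√7.
Step 2: By the law of cosines on triangle NGL: NL² = (8·√7)² + 14² − 2·8·√7·14·cos(90°) = 644, so NL = 2·√161.

Therefore, the length of NL = 2·√161.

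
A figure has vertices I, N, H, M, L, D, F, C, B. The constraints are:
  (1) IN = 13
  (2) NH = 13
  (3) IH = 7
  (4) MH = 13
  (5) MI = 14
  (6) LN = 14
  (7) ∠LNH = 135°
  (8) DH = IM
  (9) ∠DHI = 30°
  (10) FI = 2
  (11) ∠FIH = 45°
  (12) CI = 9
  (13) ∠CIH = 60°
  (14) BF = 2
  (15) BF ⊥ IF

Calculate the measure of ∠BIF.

Step 1: By the law of cosines on triangle IFB: IB² = 2² + 2² − 2·2·2·cos(90°) = 8, so IB = 2·√2.
Step 2: By the inverse law of cosines on triangle BIF: cos(∠BIF) = ((2·√2)² + 2² − 2²) / (2·2·√2·2) = 8/11.31 = 0.7071, so ∠BIF = 45°.

Therefore, the measure of angle ∠BIF = 45°.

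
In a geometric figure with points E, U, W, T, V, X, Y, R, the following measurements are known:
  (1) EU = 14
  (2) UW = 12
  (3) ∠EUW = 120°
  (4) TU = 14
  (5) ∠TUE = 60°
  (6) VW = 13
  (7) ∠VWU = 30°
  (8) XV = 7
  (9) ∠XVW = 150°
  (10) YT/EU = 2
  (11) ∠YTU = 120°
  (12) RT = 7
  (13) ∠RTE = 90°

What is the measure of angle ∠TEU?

Step 1: By the law of cosines on triangle EUT: ET² = 14² + 14² − 2·14·14·cos(60°) = 196, so ET = 14.
Step 2: By the inverse law of cosines on triangle TEU: cos(∠TEU) = (14² + 14² − 14²) / (2·14·14) = 196/392 = 0.5, so ∠TEU = 60°.

Therefore, the measure of angle ∠TEU = 60°.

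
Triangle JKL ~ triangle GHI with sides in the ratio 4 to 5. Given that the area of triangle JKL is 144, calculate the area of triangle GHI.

For similar figures, the area ratio equals the square of the side ratio.
Side ratio (JKL to GHI) = 4:5, so area ratio = 4^2:5^2 = 16:25.
If the area of JKL is 144, then the area of GHI = 144 * (25/16) = 225.

225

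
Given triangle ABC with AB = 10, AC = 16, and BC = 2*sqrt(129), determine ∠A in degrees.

cos(A) = (10² + 16² - (2*sqrt(129))²) / (2 × 10 × 16) = -1/2, so A = arccos(-1/2) = 120°.

120°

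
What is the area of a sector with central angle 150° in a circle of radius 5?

The full circle has area πr² = π(5)² = 25*pi.
The sector covers 150° out of 360°, a fraction of 5/12.
Sector area = 25*pi × 5/12 = 125*pi/12.

125*pi/12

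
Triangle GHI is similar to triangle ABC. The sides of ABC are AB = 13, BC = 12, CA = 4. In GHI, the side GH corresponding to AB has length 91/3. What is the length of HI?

Since the triangles are similar, the ratio of corresponding sides is constant.
Scale factor k = GH / AB = 91/3 / 13 = 7/3
HI = k * BC = 7/3 * 12 = 28

28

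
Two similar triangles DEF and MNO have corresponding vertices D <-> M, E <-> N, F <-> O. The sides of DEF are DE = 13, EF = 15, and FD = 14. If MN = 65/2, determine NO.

k = 65/2/13 = 5/2. NO = 5/2 * 15 = 75/2.

75/2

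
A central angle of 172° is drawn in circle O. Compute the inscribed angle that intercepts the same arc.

By the inscribed angle theorem, the inscribed angle is half the central angle.
Inscribed angle = 172° / 2 = 86°

86°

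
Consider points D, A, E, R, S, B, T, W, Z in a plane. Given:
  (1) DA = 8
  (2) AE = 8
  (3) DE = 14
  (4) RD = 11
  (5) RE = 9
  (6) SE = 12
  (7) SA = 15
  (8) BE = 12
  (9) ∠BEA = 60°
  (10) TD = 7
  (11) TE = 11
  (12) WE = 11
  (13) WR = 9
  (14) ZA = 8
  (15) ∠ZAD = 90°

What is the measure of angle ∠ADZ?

Step 1: By the law of cosines on triangle DAZ: DZ² = 8² + 8² − 2·8·8·cos(90°) = 128, so DZ = 8·√2.
Step 2: By the inverse law of cosines on triangle ADZ: cos(∠ADZ) = (8² + (8·√2)² − 8²) / (2·8·8·√2) = 128/181.02 = 0.7071, so ∠ADZ = 45°.

Therefore, the measure of angle ∠ADZ = 45°.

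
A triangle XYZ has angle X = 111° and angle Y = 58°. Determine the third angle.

The interior angles sum to 180°: angle Z = 180 - 111 - 58 = 11°.
The triangle is obtuse (angles 111°, 58°, 11°).

11 degrees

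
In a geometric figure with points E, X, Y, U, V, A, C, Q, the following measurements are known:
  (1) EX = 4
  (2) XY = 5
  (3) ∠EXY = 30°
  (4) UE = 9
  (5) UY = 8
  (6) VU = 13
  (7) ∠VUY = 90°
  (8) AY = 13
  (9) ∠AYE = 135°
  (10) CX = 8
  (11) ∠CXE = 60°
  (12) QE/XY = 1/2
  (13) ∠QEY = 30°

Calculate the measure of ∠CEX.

Step 1: By the law of cosines on triangle EXC: EC² = 4² + 8² − 2·4·8·cos(60°) = 48, so EC = 4·√3.
Step 2: By the inverse law of cosines on triangle CEX: cos(∠CEX) = ((4·√3)² + 4² − 8²) / (2·4·√3·4) = 0/55.43 = 0, so ∠CEX = 90°.

Therefore, the measure of angle ∠CEX = 90°.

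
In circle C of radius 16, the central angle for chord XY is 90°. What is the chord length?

Drop a perpendicular from the center to the chord, bisecting both the chord and the central angle.
Each half-chord = r sin(θ/2) = 16 sin(45°).
The full chord = 2 × 16 × sin(45°) = 16*sqrt(2).

16*sqrt(2)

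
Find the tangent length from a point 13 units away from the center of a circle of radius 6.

Let T be the point of tangency. Then OT ⊥ XT (radius ⊥ tangent).
In right triangle OTX: OX² = OT² + XT²
13² = 6² + XT²
XT² = 133, XT = sqrt(133)

sqrt(133)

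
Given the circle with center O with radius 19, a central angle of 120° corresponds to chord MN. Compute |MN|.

Drop a perpendicular from the center to the chord, bisecting both the chord and the central angle.
Each half-chord = r sin(θ/2) = 19 sin(60°).
The full chord = 2 × 19 × sin(60°) = 19*sqrt(3).

19*sqrt(3)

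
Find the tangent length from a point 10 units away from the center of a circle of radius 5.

The tangent, radius, and line from the external point to the center form a right triangle.
The right angle is where the tangent meets the radius.
By the Pythagorean theorem: tangent² + 5² = 10²
tangent² = 100 - 25 = 75
tangent = 5*sqrt(3)

5*sqrt(3)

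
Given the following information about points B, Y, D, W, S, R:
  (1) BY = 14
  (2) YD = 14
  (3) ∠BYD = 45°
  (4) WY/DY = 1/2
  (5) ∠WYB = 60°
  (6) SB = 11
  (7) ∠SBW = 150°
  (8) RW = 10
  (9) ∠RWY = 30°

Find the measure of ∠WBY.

From the given relations: WY = 1/2·DY = 1/2·14 = 7.
Step 1: By the law of cosines on triangle BYW: BW² = 14² + 7² − 2·14·7·cos(60°) = 147, so BW = 7·√3.
Step 2: By the inverse law of cosines on triangle WBY: cos(∠WBY) = ((7·√3)² + 14² − 7²) / (2·7·√3·14) = 294/339.48 = 0.866, so ∠WBY = 30°.

Therefore, the measure of angle ∠WBY = 30°.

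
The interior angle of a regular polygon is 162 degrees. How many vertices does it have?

Each interior angle of a regular n-gon is (n - 2) * 180 / n.
Setting this equal to 162:
(n - 2) * 180 / n = 162
Each exterior angle = 180 - 162 = 18 degrees.
Since exterior angles sum to 360: n = 360 / 18 = 20.

20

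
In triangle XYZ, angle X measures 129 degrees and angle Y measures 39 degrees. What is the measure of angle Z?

By the triangle angle sum property, the three interior angles of any triangle add up to 180°.
We know angle X = 129° and angle Y = 39°, so their sum is 168°.
Therefore angle Z = 180° - 168° = 12°.

12 degrees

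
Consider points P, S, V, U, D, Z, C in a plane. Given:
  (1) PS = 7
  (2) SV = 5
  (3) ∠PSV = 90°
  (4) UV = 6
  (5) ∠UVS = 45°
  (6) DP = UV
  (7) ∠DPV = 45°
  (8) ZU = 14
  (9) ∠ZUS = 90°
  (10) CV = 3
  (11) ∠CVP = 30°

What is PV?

Step 1: By the law of cosines on triangle PSV: PV² = 7² + 5² − 2·7·5·cos(90°) = 74, so PV = √74.

Therefore, the length of PV = √74.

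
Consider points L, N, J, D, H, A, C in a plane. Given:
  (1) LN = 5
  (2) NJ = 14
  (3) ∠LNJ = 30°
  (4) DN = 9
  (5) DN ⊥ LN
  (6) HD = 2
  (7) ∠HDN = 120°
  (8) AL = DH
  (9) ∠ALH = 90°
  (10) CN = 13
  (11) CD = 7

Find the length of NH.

Step 1: By the law of cosines on triangle NDH: NH² = 9² + 2² − 2·9·2·cos(120°) = 103, so NH = √103.

Therefore, the length of NH = √103.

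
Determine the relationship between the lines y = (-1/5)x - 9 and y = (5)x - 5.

Slope of line 1: m1 = -1/5
Slope of line 2: m2 = 5
m1 * m2 = (-1/5) * (5) = -1 = -1, so the lines are perpendicular.

Perpendicular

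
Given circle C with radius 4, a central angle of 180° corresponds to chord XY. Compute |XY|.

Chord = 2(4) sin(90°) = 8

8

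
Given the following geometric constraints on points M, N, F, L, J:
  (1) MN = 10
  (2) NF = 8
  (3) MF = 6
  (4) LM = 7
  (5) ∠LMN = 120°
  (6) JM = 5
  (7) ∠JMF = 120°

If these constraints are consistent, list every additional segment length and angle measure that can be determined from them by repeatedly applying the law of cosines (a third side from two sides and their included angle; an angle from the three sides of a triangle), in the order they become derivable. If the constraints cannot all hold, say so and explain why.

The constraints are consistent. Derivable facts, in order:
After 1 step:
- FJ = √91
- NL ≈ 14.8
- ∠FMN = 53.13°
- ∠FNM = 36.87°
- ∠MFN = 90°
After 2 steps:
- ∠FJM = 33°
- ∠JFM = 27°
- ∠LNM = 24.18°
- ∠MLN = 35.82°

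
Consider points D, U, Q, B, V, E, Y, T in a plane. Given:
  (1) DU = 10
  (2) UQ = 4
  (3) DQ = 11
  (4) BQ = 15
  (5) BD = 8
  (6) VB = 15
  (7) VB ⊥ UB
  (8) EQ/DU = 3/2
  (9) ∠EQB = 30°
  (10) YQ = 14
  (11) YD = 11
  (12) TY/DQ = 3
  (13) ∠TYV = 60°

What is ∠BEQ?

From the given relations: EQ = 3/2·DU = 3/2·10 = 15.
Step 1: By the law of cosines on triangle EQB: EB² = 15² + 15² − 2·15·15·cos(30°) = 60.29, so EB ≈ 7.76.
Step 2: By the inverse law of cosines on triangle BEQ: cos(∠BEQ) = (7.76² + 15² − 15²) / (2·7.76·15) = 60.29/232.94 = 0.2588, so ∠BEQ = 75°.

Therefore, the measure of angle ∠BEQ = 75°.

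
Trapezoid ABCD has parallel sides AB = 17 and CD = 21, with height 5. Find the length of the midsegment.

midsegment = (17 + 21) / 2 = 38 / 2 = 19

19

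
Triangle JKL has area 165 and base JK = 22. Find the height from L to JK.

Rearranging the area formula Area = (1/2) * base * height:
height = 2 * Area / base = 2 * 165 / 22 = 15.

15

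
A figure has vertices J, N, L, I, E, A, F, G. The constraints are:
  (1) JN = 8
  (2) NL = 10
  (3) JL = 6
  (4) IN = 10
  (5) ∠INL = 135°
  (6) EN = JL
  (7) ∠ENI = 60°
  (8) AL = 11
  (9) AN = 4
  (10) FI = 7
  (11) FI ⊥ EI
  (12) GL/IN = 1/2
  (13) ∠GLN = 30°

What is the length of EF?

From the given relations: EN = JL = 6.
Step 1: By the law of cosines on triangle ENI: EI² = 6² + 10² − 2·6·10·cos(60°) = 76, so EI = 2·√19.
Step 2: By the law of cosines on triangle EIF: EF² = (2·√19)² + 7² − 2·2·√19·7·cos(90°) = 125, so EF = 5·√5.

Therefore, the length of EF = 5·√5.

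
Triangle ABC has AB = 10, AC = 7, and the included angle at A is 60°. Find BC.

Law of cosines: BC^2 = 10^2 + 7^2 - 2(10)(7)cos(60°) = 79, so BC = sqrt(79).

sqrt(79)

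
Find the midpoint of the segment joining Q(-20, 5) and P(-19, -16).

The midpoint is the point halfway along the segment.
Move half the horizontal distance: -20 + (-19 - -20)/2 = -20 + 1/2 = -39/2
Move half the vertical distance: 5 + (-16 - 5)/2 = 5 + -21/2 = -11/2
Midpoint = (-39/2, -11/2)

(-39/2, -11/2)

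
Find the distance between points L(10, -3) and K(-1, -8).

d = sqrt((-1 - 10)^2 + (-8 - -3)^2)
d = sqrt(-11^2 + -5^2)
d = sqrt(121 + 25)
d = sqrt(146)

sqrt(146)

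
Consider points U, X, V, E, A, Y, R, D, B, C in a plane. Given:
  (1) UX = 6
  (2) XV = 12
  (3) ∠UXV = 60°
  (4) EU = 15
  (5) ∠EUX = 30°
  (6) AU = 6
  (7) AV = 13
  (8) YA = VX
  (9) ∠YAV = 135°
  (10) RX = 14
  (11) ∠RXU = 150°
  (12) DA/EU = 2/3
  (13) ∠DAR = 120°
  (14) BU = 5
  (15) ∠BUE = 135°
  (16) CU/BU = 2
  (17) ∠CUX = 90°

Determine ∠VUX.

Step 1: By the law of cosines on triangle UXV: UV² = 6² + 12² − 2·6·12·cos(60°) = 108, so UV = 6·√3.
Step 2: By the inverse law of cosines on triangle VUX: cos(∠VUX) = ((6·√3)² + 6² − 12²) / (2·6·√3·6) = 0/124.71 = 0, so ∠VUX = 90°.

Therefore, the measure of angle ∠VUX = 90°.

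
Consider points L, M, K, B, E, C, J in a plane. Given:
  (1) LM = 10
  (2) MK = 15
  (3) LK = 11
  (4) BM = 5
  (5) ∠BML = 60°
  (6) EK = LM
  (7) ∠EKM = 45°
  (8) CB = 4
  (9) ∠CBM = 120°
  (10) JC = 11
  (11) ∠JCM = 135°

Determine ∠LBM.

Step 1: By the law of cosines on triangle BML: BL² = 5² + 10² − 2·5·10·cos(60°) = 75, so BL = 5·√3.
Step 2: By the inverse law of cosines on triangle LBM: cos(∠LBM) = ((5·√3)² + 5² − 10²) / (2·5·√3·5) = 0/86.6 = 0, so ∠LBM = 90°.

Therefore, the measure of angle ∠LBM = 90°.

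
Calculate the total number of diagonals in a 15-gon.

Total line segments between 15 vertices = C(15,2) = 105.
Subtract the 15 sides: 105 - 15 = 90 diagonals.

90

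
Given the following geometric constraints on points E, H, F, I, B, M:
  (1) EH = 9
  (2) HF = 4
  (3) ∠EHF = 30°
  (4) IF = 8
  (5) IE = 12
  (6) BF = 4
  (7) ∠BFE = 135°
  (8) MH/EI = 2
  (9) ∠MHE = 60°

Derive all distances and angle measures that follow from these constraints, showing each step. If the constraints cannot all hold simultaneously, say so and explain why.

The constraints are consistent.

From the given relations:
  MH = 2·EI = 2·12 = 24

Step 1: From EH = 9, HF = 4, and ∠EHF = 30°, by the law of cosines:
  EF² = EH² + HF² - 2·EH·HF·cos(30°) = 81 + 16 - 62.35 = 34.65
  EF ≈ 5.89

Step 2: From EH = 9, HM = 24, and ∠EHM = 60°, by the law of cosines:
  EM² = EH² + HM² - 2·EH·HM·cos(60°) = 81 + 576 - 216 = 441
  EM = 21

Step 3: From EF = 5.89, FB = 4, and ∠EFB = 135°, by the law of cosines:
  EB² = EF² + FB² - 2·EF·FB·cos(135°) = 34.65 + 16 + 33.3 = 83.94
  EB ≈ 9.16

Step 4: From EF = 5.89, EH = 9, FH = 4, by the inverse law of cosines:
  cos(∠FEH) = (EF² + EH² - FH²) / (2·EF·EH)
  ∠FEH = 19.86°

Step 5: From EF = 5.89, EI = 12, FI = 8, by the inverse law of cosines:
  cos(∠FEI) = (EF² + EI² - FI²) / (2·EF·EI)
  ∠FEI = 35.75°

Step 6: From EH = 9, EM = 21, HM = 24, by the inverse law of cosines:
  cos(∠HEM) = (EH² + EM² - HM²) / (2·EH·EM)
  ∠HEM = 98.21°

Step 7: From FE = 5.89, FH = 4, EH = 9, by the inverse law of cosines:
  cos(∠EFH) = (FE² + FH² - EH²) / (2·FE·FH)
  ∠EFH = 130.14°

Step 8: From FE = 5.89, FI = 8, EI = 12, by the inverse law of cosines:
  cos(∠EFI) = (FE² + FI² - EI²) / (2·FE·FI)
  ∠EFI = 118.79°

Step 9: From IE = 12, IF = 8, EF = 5.89, by the inverse law of cosines:
  cos(∠EIF) = (IE² + IF² - EF²) / (2·IE·IF)
  ∠EIF = 25.46°

Step 10: From ME = 21, MH = 24, EH = 9, by the inverse law of cosines:
  cos(∠EMH) = (ME² + MH² - EH²) / (2·ME·MH)
  ∠EMH = 21.79°

Step 11: From EB = 9.16, EF = 5.89, BF = 4, by the inverse law of cosines:
  cos(∠BEF) = (EB² + EF² - BF²) / (2·EB·EF)
  ∠BEF = 17.98°

Step 12: From BE = 9.16, BF = 4, EF = 5.89, by the inverse law of cosines:
  cos(∠EBF) = (BE² + BF² - EF²) / (2·BE·BF)
  ∠EBF = 27.02°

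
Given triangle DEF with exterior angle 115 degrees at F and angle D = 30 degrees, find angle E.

The exterior angle theorem states that an exterior angle equals the sum of the two non-adjacent interior angles.
So 115 = 30 + angle E, which gives angle E = 115 - 30 = 85 degrees.

85 degrees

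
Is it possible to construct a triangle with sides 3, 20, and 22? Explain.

Check all three triangle inequalities:
3 + 20 = 23 > 22 ✓
3 + 22 = 25 > 20 ✓
20 + 22 = 42 > 3 ✓
All conditions hold, so these sides form a valid triangle.

Yes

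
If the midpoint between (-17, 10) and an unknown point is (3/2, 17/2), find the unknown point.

Using the midpoint formula: M = ((x1 + x2)/2, (y1 + y2)/2)
We know M = (3/2, 17/2) and J = (-17, 10)
For x: 3/2 = (-17 + x2)/2, so x2 = 2*3/2 - -17 = 20
For y: 17/2 = (10 + y2)/2, so y2 = 2*17/2 - 10 = 7
M = (20, 7)

(20, 7)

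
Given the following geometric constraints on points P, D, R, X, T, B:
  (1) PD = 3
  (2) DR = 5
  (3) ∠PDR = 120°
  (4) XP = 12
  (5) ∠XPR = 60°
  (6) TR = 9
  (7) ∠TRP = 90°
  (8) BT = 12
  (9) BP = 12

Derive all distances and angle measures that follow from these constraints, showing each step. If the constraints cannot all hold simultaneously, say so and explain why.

The constraints are consistent.

Step 1: From PD = 3, DR = 5, and ∠PDR = 120°, by the law of cosines:
  PR² = PD² + DR² - 2·PD·DR·cos(120°) = 9 + 25 + 15 = 49
  PR = 7

Step 2: From PR = 7, RT = 9, and ∠PRT = 90°, by the law of cosines:
  PT² = PR² + RT² - 2·PR·RT·cos(90°) = 49 + 81 - 0 = 130
  PT = √130

Step 3: From RP = 7, PX = 12, and ∠RPX = 60°, by the law of cosines:
  RX² = RP² + PX² - 2·RP·PX·cos(60°) = 49 + 144 - 84 = 109
  RX = √109

Step 4: From PD = 3, PR = 7, DR = 5, by the inverse law of cosines:
  cos(∠DPR) = (PD² + PR² - DR²) / (2·PD·PR)
  ∠DPR = 38.21°

Step 5: From RD = 5, RP = 7, DP = 3, by the inverse law of cosines:
  cos(∠DRP) = (RD² + RP² - DP²) / (2·RD·RP)
  ∠DRP = 21.79°

Step 6: From PB = 12, PT = √130, BT = 12, by the inverse law of cosines:
  cos(∠BPT) = (PB² + PT² - BT²) / (2·PB·PT)
  ∠BPT = 61.64°

Step 7: From PR = 7, PT = √130, RT = 9, by the inverse law of cosines:
  cos(∠RPT) = (PR² + PT² - RT²) / (2·PR·PT)
  ∠RPT = 52.13°

Step 8: From RP = 7, RX = √109, PX = 12, by the inverse law of cosines:
  cos(∠PRX) = (RP² + RX² - PX²) / (2·RP·RX)
  ∠PRX = 84.5°

Step 9: From XP = 12, XR = √109, PR = 7, by the inverse law of cosines:
  cos(∠PXR) = (XP² + XR² - PR²) / (2·XP·XR)
  ∠PXR = 35.5°

Step 10: From TB = 12, TP = √130, BP = 12, by the inverse law of cosines:
  cos(∠BTP) = (TB² + TP² - BP²) / (2·TB·TP)
  ∠BTP = 61.64°

Step 11: From TP = √130, TR = 9, PR = 7, by the inverse law of cosines:
  cos(∠PTR) = (TP² + TR² - PR²) / (2·TP·TR)
  ∠PTR = 37.87°

Step 12: From BP = 12, BT = 12, PT = √130, by the inverse law of cosines:
  cos(∠PBT) = (BP² + BT² - PT²) / (2·BP·BT)
  ∠PBT = 56.73°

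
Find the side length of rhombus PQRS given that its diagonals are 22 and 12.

In a rhombus, the diagonals bisect each other perpendicularly, creating four congruent right triangles.
Each triangle has legs 11 (half of 22) and 6 (half of 12).
The hypotenuse of each right triangle is a side of the rhombus:
side = sqrt(11^2 + 6^2) = sqrt(157)

sqrt(157)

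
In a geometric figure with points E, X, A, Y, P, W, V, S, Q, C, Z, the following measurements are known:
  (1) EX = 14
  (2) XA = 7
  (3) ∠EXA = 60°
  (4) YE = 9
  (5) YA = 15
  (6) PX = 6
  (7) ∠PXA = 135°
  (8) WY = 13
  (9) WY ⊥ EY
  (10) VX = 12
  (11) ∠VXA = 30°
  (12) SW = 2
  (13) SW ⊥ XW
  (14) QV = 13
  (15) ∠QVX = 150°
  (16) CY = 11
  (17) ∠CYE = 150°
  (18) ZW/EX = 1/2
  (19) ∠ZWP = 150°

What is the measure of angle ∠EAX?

Step 1: By the law of cosines on triangle AXE: AE² = 7² + 14² − 2·7·14·cos(60°) = 147, so AE = 7·√3.
Step 2: By the inverse law of cosines on triangle EAX: cos(∠EAX) = ((7·√3)² + 7² − 14²) / (2·7·√3·7) = 0/169.74 = 0, so ∠EAX = 90°.

Therefore, the measure of angle ∠EAX = 90°.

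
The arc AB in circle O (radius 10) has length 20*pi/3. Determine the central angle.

Arc length L = 2πr × θ/360, so θ = 360L / (2πr).
θ = 360 × 20*pi/3 / (2π × 10)
θ = 120°
θ = 120°

120°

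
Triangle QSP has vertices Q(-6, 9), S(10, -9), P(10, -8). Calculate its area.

The Shoelace formula computes the area from vertex coordinates by summing cross products.
For vertices (-6,9), (10,-9), (10,-8):
Signed sum = -6*-9 - 10*9 + 10*-8 - 10*-9 + 10*9 - -6*-8
= -36 + 10 + 42 = 16
Area = (1/2)|16| = 8.

8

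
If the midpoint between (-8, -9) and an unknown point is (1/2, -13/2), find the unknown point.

Using the midpoint formula: M = ((x1 + x2)/2, (y1 + y2)/2)
We know M = (1/2, -13/2) and C = (-8, -9)
For x: 1/2 = (-8 + x2)/2, so x2 = 2*1/2 - -8 = 9
For y: -13/2 = (-9 + y2)/2, so y2 = 2*-13/2 - -9 = -4
D = (9, -4)

(9, -4)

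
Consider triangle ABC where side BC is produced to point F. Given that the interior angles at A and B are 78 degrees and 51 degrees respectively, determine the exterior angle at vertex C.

Exterior angle = 78 + 51 = 129 degrees (exterior angle theorem).

129 degrees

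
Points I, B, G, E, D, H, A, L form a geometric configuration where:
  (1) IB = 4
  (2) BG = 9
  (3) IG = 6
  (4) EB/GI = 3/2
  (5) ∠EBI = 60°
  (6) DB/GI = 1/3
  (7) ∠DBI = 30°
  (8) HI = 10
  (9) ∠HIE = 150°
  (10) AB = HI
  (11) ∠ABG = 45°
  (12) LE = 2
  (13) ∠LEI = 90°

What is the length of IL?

From the given relations: EB = 3/2·GI = 3/2·6 = 9.
Step 1: By the law of cosines on triangle EBI: EI² = 9² + 4² − 2·9·4·cos(60°) = 61, so EI = √61.
Step 2: By the law of cosines on triangle IEL: IL² = √61² + 2² − 2·√61·2·cos(90°) = 65, so IL = √65.

Therefore, the length of IL = √65.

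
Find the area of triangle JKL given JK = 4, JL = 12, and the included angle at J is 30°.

Area = (1/2) * JK * JL * sin(J)
Area = (1/2) * 4 * 12 * sin(30°)
Area = (1/2) * 4 * 12 * 1/2
Area = 12

12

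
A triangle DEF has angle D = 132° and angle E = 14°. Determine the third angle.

The interior angles sum to 180°: angle F = 180 - 132 - 14 = 34°.
The triangle is obtuse (angles 132°, 14°, 34°).

34 degrees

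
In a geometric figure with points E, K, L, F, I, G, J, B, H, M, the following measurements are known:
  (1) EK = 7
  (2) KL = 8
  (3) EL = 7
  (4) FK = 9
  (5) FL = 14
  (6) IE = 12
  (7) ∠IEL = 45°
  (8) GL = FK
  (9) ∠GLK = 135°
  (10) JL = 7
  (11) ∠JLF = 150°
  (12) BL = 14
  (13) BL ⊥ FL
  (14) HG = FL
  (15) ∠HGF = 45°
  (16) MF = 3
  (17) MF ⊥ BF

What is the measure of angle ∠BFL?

Step 1: By the law of cosines on triangle FLB: FB² = 14² + 14² − 2·14·14·cos(90°) = 392, so FB = 14·√2.
Step 2: By the inverse law of cosines on triangle BFL: cos(∠BFL) = ((14·√2)² + 14² − 14²) / (2·14·√2·14) = 392/554.37 = 0.7071, so ∠BFL = 45°.

Therefore, the measure of angle ∠BFL = 45°.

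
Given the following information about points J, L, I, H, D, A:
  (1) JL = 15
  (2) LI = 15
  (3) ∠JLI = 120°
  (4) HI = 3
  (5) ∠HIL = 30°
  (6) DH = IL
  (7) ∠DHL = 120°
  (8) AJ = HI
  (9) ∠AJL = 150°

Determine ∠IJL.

Step 1: By the law of cosines on triangle JLI: JI² = 15² + 15² − 2·15·15·cos(120°) = 675, so JI = 15·√3.
Step 2: By the inverse law of cosines on triangle IJL: cos(∠IJL) = ((15·√3)² + 15² − 15²) / (2·15·√3·15) = 675/779.42 = 0.866, so ∠IJL = 30°.

Therefore, the measure of angle ∠IJL = 30°.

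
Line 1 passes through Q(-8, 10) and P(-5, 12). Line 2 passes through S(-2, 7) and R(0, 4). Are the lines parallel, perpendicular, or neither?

Slope of line 1: m1 = (12 - 10)/(-5 - -8) = 2/3 = 2/3
Slope of line 2: m2 = (4 - 7)/(0 - -2) = -3/2 = -3/2
Two lines are perpendicular when the product of their slopes is -1 (negative reciprocals).
m1 * m2 = (2/3) * (-3/2) = -1, confirming perpendicularity.

Perpendicular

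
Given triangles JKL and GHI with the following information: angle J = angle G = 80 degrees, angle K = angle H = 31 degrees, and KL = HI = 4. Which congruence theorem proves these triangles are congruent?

The given information matches AAS: Two pairs of corresponding angles and a non-included side are equal (Angle-Angle-Side).

AAS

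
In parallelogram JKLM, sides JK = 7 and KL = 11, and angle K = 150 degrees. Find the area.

Area = a * b * sin(theta)
Area = 7 * 11 * sin(150 degrees)
Area = 77 * 1/2
Area = 77/2

77/2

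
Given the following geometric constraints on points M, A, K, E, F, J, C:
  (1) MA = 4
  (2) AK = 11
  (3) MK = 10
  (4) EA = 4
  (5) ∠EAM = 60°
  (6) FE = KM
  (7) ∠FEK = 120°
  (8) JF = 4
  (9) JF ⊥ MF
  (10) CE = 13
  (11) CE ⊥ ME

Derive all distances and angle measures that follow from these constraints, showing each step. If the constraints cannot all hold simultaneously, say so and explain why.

The constraints are consistent.

From the given relations:
  FE = KM = 10

Step 1: From MA = 4, AE = 4, and ∠MAE = 60°, by the law of cosines:
  ME² = MA² + AE² - 2·MA·AE·cos(60°) = 16 + 16 - 16 = 16
  ME = 4

Step 2: From MA = 4, MK = 10, AK = 11, by the inverse law of cosines:
  cos(∠AMK) = (MA² + MK² - AK²) / (2·MA·MK)
  ∠AMK = 93.58°

Step 3: From AK = 11, AM = 4, KM = 10, by the inverse law of cosines:
  cos(∠KAM) = (AK² + AM² - KM²) / (2·AK·AM)
  ∠KAM = 65.14°

Step 4: From KA = 11, KM = 10, AM = 4, by the inverse law of cosines:
  cos(∠AKM) = (KA² + KM² - AM²) / (2·KA·KM)
  ∠AKM = 21.28°

Step 5: From ME = 4, EC = 13, and ∠MEC = 90°, by the law of cosines:
  MC² = ME² + EC² - 2·ME·EC·cos(90°) = 16 + 169 - 0 = 185
  MC = √185

Step 6: From MA = 4, ME = 4, AE = 4, by the inverse law of cosines:
  cos(∠AME) = (MA² + ME² - AE²) / (2·MA·ME)
  ∠AME = 60°

Step 7: From EA = 4, EM = 4, AM = 4, by the inverse law of cosines:
  cos(∠AEM) = (EA² + EM² - AM²) / (2·EA·EM)
  ∠AEM = 60°

Step 8: From MC = √185, ME = 4, CE = 13, by the inverse law of cosines:
  cos(∠CME) = (MC² + ME² - CE²) / (2·MC·ME)
  ∠CME = 72.9°

Step 9: From CE = 13, CM = √185, EM = 4, by the inverse law of cosines:
  cos(∠ECM) = (CE² + CM² - EM²) / (2·CE·CM)
  ∠ECM = 17.1°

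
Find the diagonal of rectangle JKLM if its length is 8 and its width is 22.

d = sqrt(8^2 + 22^2) = sqrt(548) = 2*sqrt(137)

2*sqrt(137)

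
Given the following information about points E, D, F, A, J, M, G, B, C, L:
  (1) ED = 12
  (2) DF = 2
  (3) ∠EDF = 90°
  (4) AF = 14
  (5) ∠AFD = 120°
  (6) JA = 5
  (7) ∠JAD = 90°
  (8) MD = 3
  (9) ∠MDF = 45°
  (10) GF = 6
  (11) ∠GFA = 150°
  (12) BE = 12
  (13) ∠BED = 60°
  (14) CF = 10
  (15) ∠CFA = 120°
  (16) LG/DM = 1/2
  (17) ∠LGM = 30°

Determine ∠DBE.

Step 1: By the law of cosines on triangle BED: BD² = 12² + 12² − 2·12·12·cos(60°) = 144, so BD = 12.
Step 2: By the inverse law of cosines on triangle DBE: cos(∠DBE) = (12² + 12² − 12²) / (2·12·12) = 144/288 = 0.5, so ∠DBE = 60°.

Therefore, the measure of angle ∠DBE = 60°.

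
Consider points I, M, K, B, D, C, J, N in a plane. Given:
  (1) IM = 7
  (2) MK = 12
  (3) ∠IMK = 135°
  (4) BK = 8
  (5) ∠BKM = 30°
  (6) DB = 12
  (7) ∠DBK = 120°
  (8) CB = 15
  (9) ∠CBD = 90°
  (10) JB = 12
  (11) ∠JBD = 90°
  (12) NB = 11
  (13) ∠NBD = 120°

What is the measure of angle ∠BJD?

Step 1: By the law of cosines on triangle JBD: JD² = 12² + 12² − 2·12·12·cos(90°) = 288, so JD = 12·√2.
Step 2: By the inverse law of cosines on triangle BJD: cos(∠BJD) = (12² + (12·√2)² − 12²) / (2·12·12·√2) = 288/407.29 = 0.7071, so ∠BJD = 45°.

Therefore, the measure of angle ∠BJD = 45°.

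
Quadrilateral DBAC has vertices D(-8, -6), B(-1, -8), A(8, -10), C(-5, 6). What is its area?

The Shoelace formula works by pairing each vertex with the next (cycling back to the first).
For each pair, compute x_i*y_(i+1) - x_(i+1)*y_i:
  (-8*-8 - -1*-6) = 58
  (-1*-10 - 8*-8) = 74
  (8*6 - -5*-10) = -2
  (-5*-6 - -8*6) = 78
Taking half the absolute value of the total: Area = (1/2)(208) = 104.

104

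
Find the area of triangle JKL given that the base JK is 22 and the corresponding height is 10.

A triangle's area is half the area of a rectangle with the same base and height.
Area = (1/2) * 22 * 10 = 110.

110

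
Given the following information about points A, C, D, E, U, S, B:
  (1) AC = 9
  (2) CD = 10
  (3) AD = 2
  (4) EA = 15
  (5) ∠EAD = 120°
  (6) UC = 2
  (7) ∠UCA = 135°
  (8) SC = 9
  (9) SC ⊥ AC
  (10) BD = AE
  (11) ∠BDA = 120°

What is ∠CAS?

Step 1: By the law of cosines on triangle ACS: AS² = 9² + 9² − 2·9·9·cos(90°) = 162, so AS = 9·√2.
Step 2: By the inverse law of cosines on triangle CAS: cos(∠CAS) = (9² + (9·√2)² − 9²) / (2·9·9·√2) = 162/229.1 = 0.7071, so ∠CAS = 45°.

Therefore, the measure of angle ∠CAS = 45°.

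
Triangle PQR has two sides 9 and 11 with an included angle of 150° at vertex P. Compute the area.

Area = (1/2)(9)(11) sin(150°) = (1/2)(9)(11)(1/2) = 99/4

99/4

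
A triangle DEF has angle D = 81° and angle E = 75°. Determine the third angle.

Let angle F = x. Then 81 + 75 + x = 180.
x = 180 - 156 = 24 degrees.

24 degrees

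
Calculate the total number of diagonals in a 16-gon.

Each of the 16 vertices connects to 13 non-adjacent vertices via diagonals.
Total connections = 16 × 13 = 208, but each diagonal is counted twice.
Number of diagonals = 208 / 2 = 104.

104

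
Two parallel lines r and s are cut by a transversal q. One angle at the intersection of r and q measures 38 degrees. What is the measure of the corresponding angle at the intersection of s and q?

Corresponding angles formed by parallel lines and a transversal are equal.
The given angle is 38 degrees.
The corresponding angle = 38 degrees.

38 degrees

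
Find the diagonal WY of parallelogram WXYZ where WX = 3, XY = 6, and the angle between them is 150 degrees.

The diagonal of a parallelogram can be found by treating two adjacent sides and the diagonal as a triangle.
Applying the law of cosines with sides 3, 6 and included angle 150°:
d^2 = 9 + 36 - 36*cos(150°) = 18*sqrt(3) + 45
d = 3*sqrt(2*sqrt(3) + 5)

3*sqrt(2*sqrt(3) + 5)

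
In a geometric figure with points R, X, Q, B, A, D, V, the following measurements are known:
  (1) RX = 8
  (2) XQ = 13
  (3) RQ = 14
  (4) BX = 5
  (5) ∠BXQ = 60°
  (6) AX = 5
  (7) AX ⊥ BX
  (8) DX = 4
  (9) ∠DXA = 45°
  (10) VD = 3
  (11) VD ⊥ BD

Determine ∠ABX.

Step 1: By the law of cosines on triangle BXA: BA² = 5² + 5² − 2·5·5·cos(90°) = 50, so BA = 5·√2.
Step 2: By the inverse law of cosines on triangle ABX: cos(∠ABX) = ((5·√2)² + 5² − 5²) / (2·5·√2·5) = 50/70.71 = 0.7071, so ∠ABX = 45°.

Therefore, the measure of angle ∠ABX = 45°.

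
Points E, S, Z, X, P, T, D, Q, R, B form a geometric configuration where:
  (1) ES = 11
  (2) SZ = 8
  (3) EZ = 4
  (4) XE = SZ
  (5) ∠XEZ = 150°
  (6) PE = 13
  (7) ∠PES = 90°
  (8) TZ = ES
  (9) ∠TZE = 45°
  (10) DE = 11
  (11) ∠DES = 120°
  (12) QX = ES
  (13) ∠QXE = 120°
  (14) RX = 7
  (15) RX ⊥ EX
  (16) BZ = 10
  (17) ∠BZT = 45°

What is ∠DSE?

Step 1: By the law of cosines on triangle SED: SD² = 11² + 11² − 2·11·11·cos(120°) = 363, so SD = 11·√3.
Step 2: By the inverse law of cosines on triangle DSE: cos(∠DSE) = ((11·√3)² + 11² − 11²) / (2·11·√3·11) = 363/419.16 = 0.866, so ∠DSE = 30°.

Therefore, the measure of angle ∠DSE = 30°.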